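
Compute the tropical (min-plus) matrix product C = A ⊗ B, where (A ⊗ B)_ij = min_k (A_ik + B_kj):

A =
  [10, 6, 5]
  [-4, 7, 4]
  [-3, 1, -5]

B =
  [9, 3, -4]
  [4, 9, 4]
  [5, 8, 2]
A ⊗ B =
  [10, 13, 6]
  [5, -1, -8]
  [0, 0, -7]

Apply the min-plus product entry-by-entry:
  C[0][0] = min over k of (A[0][0] + B[0][0] = 10 + 9 = 19, A[0][1] + B[1][0] = 6 + 4 = 10, A[0][2] + B[2][0] = 5 + 5 = 10) = 10 (attained at k = 1)
  C[0][1] = min over k of (A[0][0] + B[0][1] = 10 + 3 = 13, A[0][1] + B[1][1] = 6 + 9 = 15, A[0][2] + B[2][1] = 5 + 8 = 13) = 13 (attained at k = 0)
  C[0][2] = min over k of (A[0][0] + B[0][2] = 10 + -4 = 6, A[0][1] + B[1][2] = 6 + 4 = 10, A[0][2] + B[2][2] = 5 + 2 = 7) = 6 (attained at k = 0)
  C[1][0] = min over k of (A[1][0] + B[0][0] = -4 + 9 = 5, A[1][1] + B[1][0] = 7 + 4 = 11, A[1][2] + B[2][0] = 4 + 5 = 9) = 5 (attained at k = 0)
  C[1][1] = min over k of (A[1][0] + B[0][1] = -4 + 3 = -1, A[1][1] + B[1][1] = 7 + 9 = 16, A[1][2] + B[2][1] = 4 + 8 = 12) = -1 (attained at k = 0)
  C[1][2] = min over k of (A[1][0] + B[0][2] = -4 + -4 = -8, A[1][1] + B[1][2] = 7 + 4 = 11, A[1][2] + B[2][2] = 4 + 2 = 6) = -8 (attained at k = 0)
  C[2][0] = min over k of (A[2][0] + B[0][0] = -3 + 9 = 6, A[2][1] + B[1][0] = 1 + 4 = 5, A[2][2] + B[2][0] = -5 + 5 = 0) = 0 (attained at k = 2)
  C[2][1] = min over k of (A[2][0] + B[0][1] = -3 + 3 = 0, A[2][1] + B[1][1] = 1 + 9 = 10, A[2][2] + B[2][1] = -5 + 8 = 3) = 0 (attained at k = 0)
  C[2][2] = min over k of (A[2][0] + B[0][2] = -3 + -4 = -7, A[2][1] + B[1][2] = 1 + 4 = 5, A[2][2] + B[2][2] = -5 + 2 = -3) = -7 (attained at k = 0)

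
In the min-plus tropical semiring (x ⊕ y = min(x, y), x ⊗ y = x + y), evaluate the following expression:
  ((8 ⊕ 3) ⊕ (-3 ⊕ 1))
((8 ⊕ 3) ⊕ (-3 ⊕ 1)) = -3

Expand innermost to outermost. Recall ⊕ takes the minimum of its arguments and ⊗ takes their sum. Working out the expression ((8 ⊕ 3) ⊕ (-3 ⊕ 1)) gives -3.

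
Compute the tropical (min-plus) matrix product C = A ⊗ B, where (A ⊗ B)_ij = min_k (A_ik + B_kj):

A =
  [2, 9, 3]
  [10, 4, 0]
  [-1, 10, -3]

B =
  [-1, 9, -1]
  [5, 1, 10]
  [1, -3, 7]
A ⊗ B =
  [1, 0, 1]
  [1, -3, 7]
  [-2, -6, -2]

Apply the min-plus product entry-by-entry:
  C[0][0] = min over k of (A[0][0] + B[0][0] = 2 + -1 = 1, A[0][1] + B[1][0] = 9 + 5 = 14, A[0][2] + B[2][0] = 3 + 1 = 4) = 1 (attained at k = 0)
  C[0][1] = min over k of (A[0][0] + B[0][1] = 2 + 9 = 11, A[0][1] + B[1][1] = 9 + 1 = 10, A[0][2] + B[2][1] = 3 + -3 = 0) = 0 (attained at k = 2)
  C[0][2] = min over k of (A[0][0] + B[0][2] = 2 + -1 = 1, A[0][1] + B[1][2] = 9 + 10 = 19, A[0][2] + B[2][2] = 3 + 7 = 10) = 1 (attained at k = 0)
  C[1][0] = min over k of (A[1][0] + B[0][0] = 10 + -1 = 9, A[1][1] + B[1][0] = 4 + 5 = 9, A[1][2] + B[2][0] = 0 + 1 = 1) = 1 (attained at k = 2)
  C[1][1] = min over k of (A[1][0] + B[0][1] = 10 + 9 = 19, A[1][1] + B[1][1] = 4 + 1 = 5, A[1][2] + B[2][1] = 0 + -3 = -3) = -3 (attained at k = 2)
  C[1][2] = min over k of (A[1][0] + B[0][2] = 10 + -1 = 9, A[1][1] + B[1][2] = 4 + 10 = 14, A[1][2] + B[2][2] = 0 + 7 = 7) = 7 (attained at k = 2)
  C[2][0] = min over k of (A[2][0] + B[0][0] = -1 + -1 = -2, A[2][1] + B[1][0] = 10 + 5 = 15, A[2][2] + B[2][0] = -3 + 1 = -2) = -2 (attained at k = 0)
  C[2][1] = min over k of (A[2][0] + B[0][1] = -1 + 9 = 8, A[2][1] + B[1][1] = 10 + 1 = 11, A[2][2] + B[2][1] = -3 + -3 = -6) = -6 (attained at k = 2)
  C[2][2] = min over k of (A[2][0] + B[0][2] = -1 + -1 = -2, A[2][1] + B[1][2] = 10 + 10 = 20, A[2][2] + B[2][2] = -3 + 7 = 4) = -2 (attained at k = 0)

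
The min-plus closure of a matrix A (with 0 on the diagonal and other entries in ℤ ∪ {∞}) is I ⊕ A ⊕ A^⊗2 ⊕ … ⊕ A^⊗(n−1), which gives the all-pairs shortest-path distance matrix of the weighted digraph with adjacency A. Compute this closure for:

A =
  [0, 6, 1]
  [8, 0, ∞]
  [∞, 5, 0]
Closure =
  [0, 6, 1]
  [8, 0, 9]
  [13, 5, 0]

This is the Floyd-Warshall all-pairs shortest-path computation. For each intermediate vertex k = 0, 1, …, 2, update dist[i][j] ← min(dist[i][j], dist[i][k] + dist[k][j]). The final matrix gives, for each (i, j), the minimum total weight of any directed path from i to j (possibly empty when i = j).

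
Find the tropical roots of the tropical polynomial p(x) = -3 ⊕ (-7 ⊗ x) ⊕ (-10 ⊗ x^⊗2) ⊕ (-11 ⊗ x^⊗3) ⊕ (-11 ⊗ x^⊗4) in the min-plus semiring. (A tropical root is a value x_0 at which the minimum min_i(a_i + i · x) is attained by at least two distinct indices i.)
Roots: {0, 1, 3, 4}

Each tropical root is a break point of the lower envelope of the lines y = a_i + i · x (there are 5 lines, with slopes 0, 1, ..., 4). Only the lines that attain the minimum somewhere contribute to roots; other lines are dominated. Here the surviving (envelope) indices are i = 4, i = 3, i = 2, i = 1, i = 0.
Intersections between consecutive envelope lines give the roots: for adjacent envelope indices i < j the intersection is x = (a_i − a_j) / (j − i). Reading off the sorted break points: {0, 1, 3, 4}.
Verification: at each break x_0, at least two indices attain the minimum of min_i(a_i + i · x_0).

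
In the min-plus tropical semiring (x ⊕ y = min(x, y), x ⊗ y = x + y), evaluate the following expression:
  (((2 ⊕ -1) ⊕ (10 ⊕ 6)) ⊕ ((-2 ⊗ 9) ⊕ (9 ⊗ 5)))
(((2 ⊕ -1) ⊕ (10 ⊕ 6)) ⊕ ((-2 ⊗ 9) ⊕ (9 ⊗ 5))) = -1

Expand innermost to outermost. Recall ⊕ takes the minimum of its arguments and ⊗ takes their sum. Working out the expression (((2 ⊕ -1) ⊕ (10 ⊕ 6)) ⊕ ((-2 ⊗ 9) ⊕ (9 ⊗ 5))) gives -1.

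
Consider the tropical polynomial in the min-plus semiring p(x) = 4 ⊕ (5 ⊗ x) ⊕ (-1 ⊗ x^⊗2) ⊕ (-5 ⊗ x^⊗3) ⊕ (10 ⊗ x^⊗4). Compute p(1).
p(1) = -2

A tropical monomial a ⊗ x^⊗i evaluates to a + i · x. Evaluating each term at x = 1:
  Term 0 contributes 4 + 0 · 1 = 4
  Term 1 contributes 5 + 1 · 1 = 6
  Term 2 contributes -1 + 2 · 1 = 1
  Term 3 contributes -5 + 3 · 1 = -2
  Term 4 contributes 10 + 4 · 1 = 14
p(1) = ⊕ of these = min[4, 6, 1, -2, 14] = -2.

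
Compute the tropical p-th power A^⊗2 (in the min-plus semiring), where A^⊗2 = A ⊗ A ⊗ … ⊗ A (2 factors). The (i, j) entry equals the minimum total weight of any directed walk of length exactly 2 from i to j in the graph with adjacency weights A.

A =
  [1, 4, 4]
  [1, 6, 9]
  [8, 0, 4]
A^⊗2 =
  [2, 4, 5]
  [2, 5, 5]
  [1, 4, 8]

Each entry (A^⊗2)_ij equals the minimum over all length-2 walks i = v_0 → v_1 → … → v_2 = j of Σ_t A[v_t][v_{t+1}]. For example, for (i, j) = (0, 2) we minimise over 3 possible intermediate vertex sequences; the minimum is 5, attained along the walk 0 → 0 → 2.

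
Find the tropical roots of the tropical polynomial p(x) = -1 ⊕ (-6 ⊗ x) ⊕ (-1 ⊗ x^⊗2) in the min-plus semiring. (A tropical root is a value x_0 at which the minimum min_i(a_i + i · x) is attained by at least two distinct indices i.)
Roots: {-5, 5}

Each tropical root is a break point of the lower envelope of the lines y = a_i + i · x (there are 3 lines, with slopes 0, 1, ..., 2). Only the lines that attain the minimum somewhere contribute to roots; other lines are dominated. Here the surviving (envelope) indices are i = 2, i = 1, i = 0.
Intersections between consecutive envelope lines give the roots: for adjacent envelope indices i < j the intersection is x = (a_i − a_j) / (j − i). Reading off the sorted break points: {-5, 5}.
Verification: at each break x_0, at least two indices attain the minimum of min_i(a_i + i · x_0).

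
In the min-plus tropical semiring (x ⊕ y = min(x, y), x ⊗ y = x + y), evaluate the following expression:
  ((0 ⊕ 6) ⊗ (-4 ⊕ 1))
((0 ⊕ 6) ⊗ (-4 ⊕ 1)) = -4

Expand innermost to outermost. Recall ⊕ takes the minimum of its arguments and ⊗ takes their sum. Working out the expression ((0 ⊕ 6) ⊗ (-4 ⊕ 1)) gives -4.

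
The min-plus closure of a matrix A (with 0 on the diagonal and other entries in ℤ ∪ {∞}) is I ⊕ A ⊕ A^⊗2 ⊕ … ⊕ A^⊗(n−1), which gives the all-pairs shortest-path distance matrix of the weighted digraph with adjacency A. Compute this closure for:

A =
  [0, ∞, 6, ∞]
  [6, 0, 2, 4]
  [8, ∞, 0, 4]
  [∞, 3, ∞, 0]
Closure =
  [0, 13, 6, 10]
  [6, 0, 2, 4]
  [8, 7, 0, 4]
  [9, 3, 5, 0]

This is the Floyd-Warshall all-pairs shortest-path computation. For each intermediate vertex k = 0, 1, …, 3, update dist[i][j] ← min(dist[i][j], dist[i][k] + dist[k][j]). The final matrix gives, for each (i, j), the minimum total weight of any directed path from i to j (possibly empty when i = j).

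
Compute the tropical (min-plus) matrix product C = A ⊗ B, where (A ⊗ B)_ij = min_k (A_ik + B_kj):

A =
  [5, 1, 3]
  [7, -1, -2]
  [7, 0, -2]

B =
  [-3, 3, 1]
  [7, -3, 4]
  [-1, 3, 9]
A ⊗ B =
  [2, -2, 5]
  [-3, -4, 3]
  [-3, -3, 4]

Apply the min-plus product entry-by-entry:
  C[0][0] = min over k of (A[0][0] + B[0][0] = 5 + -3 = 2, A[0][1] + B[1][0] = 1 + 7 = 8, A[0][2] + B[2][0] = 3 + -1 = 2) = 2 (attained at k = 0)
  C[0][1] = min over k of (A[0][0] + B[0][1] = 5 + 3 = 8, A[0][1] + B[1][1] = 1 + -3 = -2, A[0][2] + B[2][1] = 3 + 3 = 6) = -2 (attained at k = 1)
  C[0][2] = min over k of (A[0][0] + B[0][2] = 5 + 1 = 6, A[0][1] + B[1][2] = 1 + 4 = 5, A[0][2] + B[2][2] = 3 + 9 = 12) = 5 (attained at k = 1)
  C[1][0] = min over k of (A[1][0] + B[0][0] = 7 + -3 = 4, A[1][1] + B[1][0] = -1 + 7 = 6, A[1][2] + B[2][0] = -2 + -1 = -3) = -3 (attained at k = 2)
  C[1][1] = min over k of (A[1][0] + B[0][1] = 7 + 3 = 10, A[1][1] + B[1][1] = -1 + -3 = -4, A[1][2] + B[2][1] = -2 + 3 = 1) = -4 (attained at k = 1)
  C[1][2] = min over k of (A[1][0] + B[0][2] = 7 + 1 = 8, A[1][1] + B[1][2] = -1 + 4 = 3, A[1][2] + B[2][2] = -2 + 9 = 7) = 3 (attained at k = 1)
  C[2][0] = min over k of (A[2][0] + B[0][0] = 7 + -3 = 4, A[2][1] + B[1][0] = 0 + 7 = 7, A[2][2] + B[2][0] = -2 + -1 = -3) = -3 (attained at k = 2)
  C[2][1] = min over k of (A[2][0] + B[0][1] = 7 + 3 = 10, A[2][1] + B[1][1] = 0 + -3 = -3, A[2][2] + B[2][1] = -2 + 3 = 1) = -3 (attained at k = 1)
  C[2][2] = min over k of (A[2][0] + B[0][2] = 7 + 1 = 8, A[2][1] + B[1][2] = 0 + 4 = 4, A[2][2] + B[2][2] = -2 + 9 = 7) = 4 (attained at k = 1)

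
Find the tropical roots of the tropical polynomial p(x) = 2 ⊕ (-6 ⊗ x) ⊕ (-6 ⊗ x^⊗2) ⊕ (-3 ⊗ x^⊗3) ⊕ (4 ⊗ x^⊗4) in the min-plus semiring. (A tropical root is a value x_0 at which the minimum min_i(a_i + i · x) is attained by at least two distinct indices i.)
Roots: {-7, -3, 0, 8}

Each tropical root is a break point of the lower envelope of the lines y = a_i + i · x (there are 5 lines, with slopes 0, 1, ..., 4). Only the lines that attain the minimum somewhere contribute to roots; other lines are dominated. Here the surviving (envelope) indices are i = 4, i = 3, i = 2, i = 1, i = 0.
Intersections between consecutive envelope lines give the roots: for adjacent envelope indices i < j the intersection is x = (a_i − a_j) / (j − i). Reading off the sorted break points: {-7, -3, 0, 8}.
Verification: at each break x_0, at least two indices attain the minimum of min_i(a_i + i · x_0).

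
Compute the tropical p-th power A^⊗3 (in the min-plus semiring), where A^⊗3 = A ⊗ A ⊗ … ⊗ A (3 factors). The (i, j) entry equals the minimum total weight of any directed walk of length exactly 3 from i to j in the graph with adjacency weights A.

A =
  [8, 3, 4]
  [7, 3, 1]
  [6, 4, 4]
A^⊗3 =
  [10, 8, 7]
  [10, 8, 6]
  [11, 9, 8]

Each entry (A^⊗3)_ij equals the minimum over all length-3 walks i = v_0 → v_1 → … → v_3 = j of Σ_t A[v_t][v_{t+1}]. For example, for (i, j) = (0, 2) we minimise over 9 possible intermediate vertex sequences; the minimum is 7, attained along the walk 0 → 1 → 1 → 2.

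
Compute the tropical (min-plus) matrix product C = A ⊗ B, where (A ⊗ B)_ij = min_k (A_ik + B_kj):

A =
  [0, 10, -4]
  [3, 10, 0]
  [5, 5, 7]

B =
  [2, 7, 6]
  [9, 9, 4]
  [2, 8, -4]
A ⊗ B =
  [-2, 4, -8]
  [2, 8, -4]
  [7, 12, 3]

Apply the min-plus product entry-by-entry:
  C[0][0] = min over k of (A[0][0] + B[0][0] = 0 + 2 = 2, A[0][1] + B[1][0] = 10 + 9 = 19, A[0][2] + B[2][0] = -4 + 2 = -2) = -2 (attained at k = 2)
  C[0][1] = min over k of (A[0][0] + B[0][1] = 0 + 7 = 7, A[0][1] + B[1][1] = 10 + 9 = 19, A[0][2] + B[2][1] = -4 + 8 = 4) = 4 (attained at k = 2)
  C[0][2] = min over k of (A[0][0] + B[0][2] = 0 + 6 = 6, A[0][1] + B[1][2] = 10 + 4 = 14, A[0][2] + B[2][2] = -4 + -4 = -8) = -8 (attained at k = 2)
  C[1][0] = min over k of (A[1][0] + B[0][0] = 3 + 2 = 5, A[1][1] + B[1][0] = 10 + 9 = 19, A[1][2] + B[2][0] = 0 + 2 = 2) = 2 (attained at k = 2)
  C[1][1] = min over k of (A[1][0] + B[0][1] = 3 + 7 = 10, A[1][1] + B[1][1] = 10 + 9 = 19, A[1][2] + B[2][1] = 0 + 8 = 8) = 8 (attained at k = 2)
  C[1][2] = min over k of (A[1][0] + B[0][2] = 3 + 6 = 9, A[1][1] + B[1][2] = 10 + 4 = 14, A[1][2] + B[2][2] = 0 + -4 = -4) = -4 (attained at k = 2)
  C[2][0] = min over k of (A[2][0] + B[0][0] = 5 + 2 = 7, A[2][1] + B[1][0] = 5 + 9 = 14, A[2][2] + B[2][0] = 7 + 2 = 9) = 7 (attained at k = 0)
  C[2][1] = min over k of (A[2][0] + B[0][1] = 5 + 7 = 12, A[2][1] + B[1][1] = 5 + 9 = 14, A[2][2] + B[2][1] = 7 + 8 = 15) = 12 (attained at k = 0)
  C[2][2] = min over k of (A[2][0] + B[0][2] = 5 + 6 = 11, A[2][1] + B[1][2] = 5 + 4 = 9, A[2][2] + B[2][2] = 7 + -4 = 3) = 3 (attained at k = 2)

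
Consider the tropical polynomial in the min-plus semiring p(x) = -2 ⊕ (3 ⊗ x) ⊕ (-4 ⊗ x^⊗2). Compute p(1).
p(1) = -2

A tropical monomial a ⊗ x^⊗i evaluates to a + i · x. Evaluating each term at x = 1:
  Term 0 contributes -2 + 0 · 1 = -2
  Term 1 contributes 3 + 1 · 1 = 4
  Term 2 contributes -4 + 2 · 1 = -2
p(1) = ⊕ of these = min[-2, 4, -2] = -2.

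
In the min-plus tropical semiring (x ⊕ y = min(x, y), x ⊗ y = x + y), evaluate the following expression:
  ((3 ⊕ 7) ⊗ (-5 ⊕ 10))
((3 ⊕ 7) ⊗ (-5 ⊕ 10)) = -2

Expand innermost to outermost. Recall ⊕ takes the minimum of its arguments and ⊗ takes their sum. Working out the expression ((3 ⊕ 7) ⊗ (-5 ⊕ 10)) gives -2.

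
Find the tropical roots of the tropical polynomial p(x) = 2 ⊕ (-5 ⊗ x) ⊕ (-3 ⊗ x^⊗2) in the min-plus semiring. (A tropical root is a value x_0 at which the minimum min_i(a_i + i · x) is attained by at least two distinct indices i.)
Roots: {-2, 7}

Each tropical root is a break point of the lower envelope of the lines y = a_i + i · x (there are 3 lines, with slopes 0, 1, ..., 2). Only the lines that attain the minimum somewhere contribute to roots; other lines are dominated. Here the surviving (envelope) indices are i = 2, i = 1, i = 0.
Intersections between consecutive envelope lines give the roots: for adjacent envelope indices i < j the intersection is x = (a_i − a_j) / (j − i). Reading off the sorted break points: {-2, 7}.
Verification: at each break x_0, at least two indices attain the minimum of min_i(a_i + i · x_0).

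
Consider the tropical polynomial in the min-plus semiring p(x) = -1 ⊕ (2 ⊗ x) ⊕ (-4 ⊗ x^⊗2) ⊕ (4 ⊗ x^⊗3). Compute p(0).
p(0) = -4

A tropical monomial a ⊗ x^⊗i evaluates to a + i · x. Evaluating each term at x = 0:
  Term 0 contributes -1 + 0 · 0 = -1
  Term 1 contributes 2 + 1 · 0 = 2
  Term 2 contributes -4 + 2 · 0 = -4
  Term 3 contributes 4 + 3 · 0 = 4
p(0) = ⊕ of these = min[-1, 2, -4, 4] = -4.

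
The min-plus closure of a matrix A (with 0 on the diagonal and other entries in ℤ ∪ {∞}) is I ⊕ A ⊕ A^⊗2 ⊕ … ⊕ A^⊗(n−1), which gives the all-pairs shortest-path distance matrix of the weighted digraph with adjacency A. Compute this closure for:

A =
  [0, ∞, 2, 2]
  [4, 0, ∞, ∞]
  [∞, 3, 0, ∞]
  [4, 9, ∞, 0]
Closure =
  [0, 5, 2, 2]
  [4, 0, 6, 6]
  [7, 3, 0, 9]
  [4, 9, 6, 0]

This is the Floyd-Warshall all-pairs shortest-path computation. For each intermediate vertex k = 0, 1, …, 3, update dist[i][j] ← min(dist[i][j], dist[i][k] + dist[k][j]). The final matrix gives, for each (i, j), the minimum total weight of any directed path from i to j (possibly empty when i = j).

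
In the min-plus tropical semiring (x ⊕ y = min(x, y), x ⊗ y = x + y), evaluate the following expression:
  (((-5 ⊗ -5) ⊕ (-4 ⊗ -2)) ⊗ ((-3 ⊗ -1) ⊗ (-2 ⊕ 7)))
(((-5 ⊗ -5) ⊕ (-4 ⊗ -2)) ⊗ ((-3 ⊗ -1) ⊗ (-2 ⊕ 7))) = -16

Expand innermost to outermost. Recall ⊕ takes the minimum of its arguments and ⊗ takes their sum. Working out the expression (((-5 ⊗ -5) ⊕ (-4 ⊗ -2)) ⊗ ((-3 ⊗ -1) ⊗ (-2 ⊕ 7))) gives -16.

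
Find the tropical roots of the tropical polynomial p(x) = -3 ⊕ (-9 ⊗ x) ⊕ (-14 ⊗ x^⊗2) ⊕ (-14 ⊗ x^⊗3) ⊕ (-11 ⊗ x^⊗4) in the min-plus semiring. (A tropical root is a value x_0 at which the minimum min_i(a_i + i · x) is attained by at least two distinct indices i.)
Roots: {-3, 0, 5, 6}

Each tropical root is a break point of the lower envelope of the lines y = a_i + i · x (there are 5 lines, with slopes 0, 1, ..., 4). Only the lines that attain the minimum somewhere contribute to roots; other lines are dominated. Here the surviving (envelope) indices are i = 4, i = 3, i = 2, i = 1, i = 0.
Intersections between consecutive envelope lines give the roots: for adjacent envelope indices i < j the intersection is x = (a_i − a_j) / (j − i). Reading off the sorted break points: {-3, 0, 5, 6}.
Verification: at each break x_0, at least two indices attain the minimum of min_i(a_i + i · x_0).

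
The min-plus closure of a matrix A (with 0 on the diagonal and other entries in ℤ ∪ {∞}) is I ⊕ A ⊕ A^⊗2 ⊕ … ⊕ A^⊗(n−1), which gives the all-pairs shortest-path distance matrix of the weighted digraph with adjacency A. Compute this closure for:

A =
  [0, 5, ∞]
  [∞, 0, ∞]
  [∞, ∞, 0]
Closure =
  [0, 5, ∞]
  [∞, 0, ∞]
  [∞, ∞, 0]

This is the Floyd-Warshall all-pairs shortest-path computation. For each intermediate vertex k = 0, 1, …, 2, update dist[i][j] ← min(dist[i][j], dist[i][k] + dist[k][j]). The final matrix gives, for each (i, j), the minimum total weight of any directed path from i to j (possibly empty when i = j).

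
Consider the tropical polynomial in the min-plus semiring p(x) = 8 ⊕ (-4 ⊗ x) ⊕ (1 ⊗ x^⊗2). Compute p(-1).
p(-1) = -5

A tropical monomial a ⊗ x^⊗i evaluates to a + i · x. Evaluating each term at x = -1:
  Term 0 contributes 8 + 0 · -1 = 8
  Term 1 contributes -4 + 1 · -1 = -5
  Term 2 contributes 1 + 2 · -1 = -1
p(-1) = ⊕ of these = min[8, -5, -1] = -5.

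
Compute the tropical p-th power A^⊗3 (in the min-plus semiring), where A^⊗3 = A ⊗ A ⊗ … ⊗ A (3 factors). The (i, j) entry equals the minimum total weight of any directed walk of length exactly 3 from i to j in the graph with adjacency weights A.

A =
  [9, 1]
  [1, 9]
A^⊗3 =
  [11, 3]
  [3, 11]

Each entry (A^⊗3)_ij equals the minimum over all length-3 walks i = v_0 → v_1 → … → v_3 = j of Σ_t A[v_t][v_{t+1}]. For example, for (i, j) = (0, 1) we minimise over 4 possible intermediate vertex sequences; the minimum is 3, attained along the walk 0 → 1 → 0 → 1.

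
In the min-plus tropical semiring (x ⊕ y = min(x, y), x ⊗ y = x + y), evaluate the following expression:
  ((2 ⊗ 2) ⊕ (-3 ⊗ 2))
((2 ⊗ 2) ⊕ (-3 ⊗ 2)) = -1

Expand innermost to outermost. Recall ⊕ takes the minimum of its arguments and ⊗ takes their sum. Working out the expression ((2 ⊗ 2) ⊕ (-3 ⊗ 2)) gives -1.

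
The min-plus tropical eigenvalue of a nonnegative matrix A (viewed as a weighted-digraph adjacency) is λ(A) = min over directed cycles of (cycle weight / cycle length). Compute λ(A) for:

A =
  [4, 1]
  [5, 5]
λ(A) = 3

Enumerate directed cycles and compute their means (weight / length). Sample:
  cycle 0 → 0: weight = 4, length = 1, mean = 4/1 ≈ 4.000
  cycle 1 → 1: weight = 5, length = 1, mean = 5/1 ≈ 5.000
  cycle 0 → 1 → 0: weight = 6, length = 2, mean = 6/2 ≈ 3.000
  cycle 1 → 0 → 1: weight = 6, length = 2, mean = 6/2 ≈ 3.000
Minimum mean = 3.000, attained e.g. along the cycle 0 → 1 → 0 with weight 6 and length 2. So λ(A) = 6/2 = 3.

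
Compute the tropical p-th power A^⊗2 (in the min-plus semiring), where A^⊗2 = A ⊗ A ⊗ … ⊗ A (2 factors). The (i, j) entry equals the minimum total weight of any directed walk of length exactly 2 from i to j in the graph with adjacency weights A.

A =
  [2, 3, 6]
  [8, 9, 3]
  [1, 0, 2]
A^⊗2 =
  [4, 5, 6]
  [4, 3, 5]
  [3, 2, 3]

Each entry (A^⊗2)_ij equals the minimum over all length-2 walks i = v_0 → v_1 → … → v_2 = j of Σ_t A[v_t][v_{t+1}]. For example, for (i, j) = (0, 2) we minimise over 3 possible intermediate vertex sequences; the minimum is 6, attained along the walk 0 → 1 → 2.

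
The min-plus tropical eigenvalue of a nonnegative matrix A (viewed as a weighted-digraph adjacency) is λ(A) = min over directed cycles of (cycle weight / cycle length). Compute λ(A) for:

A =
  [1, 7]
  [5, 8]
λ(A) = 1

Enumerate directed cycles and compute their means (weight / length). Sample:
  cycle 0 → 0: weight = 1, length = 1, mean = 1/1 ≈ 1.000
  cycle 1 → 1: weight = 8, length = 1, mean = 8/1 ≈ 8.000
  cycle 0 → 1 → 0: weight = 12, length = 2, mean = 12/2 ≈ 6.000
  cycle 1 → 0 → 1: weight = 12, length = 2, mean = 12/2 ≈ 6.000
Minimum mean = 1.000, attained e.g. along the cycle 0 → 0 with weight 1 and length 1. So λ(A) = 1/1 = 1.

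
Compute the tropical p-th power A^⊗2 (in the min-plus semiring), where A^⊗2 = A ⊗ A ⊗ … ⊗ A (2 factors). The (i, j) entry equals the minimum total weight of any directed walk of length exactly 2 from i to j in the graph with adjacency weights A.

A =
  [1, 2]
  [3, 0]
A^⊗2 =
  [2, 2]
  [3, 0]

Each entry (A^⊗2)_ij equals the minimum over all length-2 walks i = v_0 → v_1 → … → v_2 = j of Σ_t A[v_t][v_{t+1}]. For example, for (i, j) = (0, 1) we minimise over 2 possible intermediate vertex sequences; the minimum is 2, attained along the walk 0 → 1 → 1.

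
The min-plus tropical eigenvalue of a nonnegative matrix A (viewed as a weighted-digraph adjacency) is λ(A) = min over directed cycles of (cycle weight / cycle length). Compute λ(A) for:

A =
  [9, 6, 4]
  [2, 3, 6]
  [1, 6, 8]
λ(A) = 5/2

Enumerate directed cycles and compute their means (weight / length). Sample:
  cycle 0 → 0: weight = 9, length = 1, mean = 9/1 ≈ 9.000
  cycle 1 → 1: weight = 3, length = 1, mean = 3/1 ≈ 3.000
  cycle 2 → 2: weight = 8, length = 1, mean = 8/1 ≈ 8.000
  cycle 0 → 1 → 0: weight = 8, length = 2, mean = 8/2 ≈ 4.000
  cycle 0 → 2 → 0: weight = 5, length = 2, mean = 5/2 ≈ 2.500
  cycle 1 → 0 → 1: weight = 8, length = 2, mean = 8/2 ≈ 4.000
Minimum mean = 2.500, attained e.g. along the cycle 0 → 2 → 0 with weight 5 and length 2. So λ(A) = 5/2 = 5/2.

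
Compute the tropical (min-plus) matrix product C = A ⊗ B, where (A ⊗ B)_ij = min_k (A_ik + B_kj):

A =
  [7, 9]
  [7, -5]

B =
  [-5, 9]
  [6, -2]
A ⊗ B =
  [2, 7]
  [1, -7]

Apply the min-plus product entry-by-entry:
  C[0][0] = min over k of (A[0][0] + B[0][0] = 7 + -5 = 2, A[0][1] + B[1][0] = 9 + 6 = 15) = 2 (attained at k = 0)
  C[0][1] = min over k of (A[0][0] + B[0][1] = 7 + 9 = 16, A[0][1] + B[1][1] = 9 + -2 = 7) = 7 (attained at k = 1)
  C[1][0] = min over k of (A[1][0] + B[0][0] = 7 + -5 = 2, A[1][1] + B[1][0] = -5 + 6 = 1) = 1 (attained at k = 1)
  C[1][1] = min over k of (A[1][0] + B[0][1] = 7 + 9 = 16, A[1][1] + B[1][1] = -5 + -2 = -7) = -7 (attained at k = 1)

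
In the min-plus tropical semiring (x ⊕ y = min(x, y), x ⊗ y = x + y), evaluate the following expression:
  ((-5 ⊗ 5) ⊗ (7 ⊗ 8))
((-5 ⊗ 5) ⊗ (7 ⊗ 8)) = 15

Expand innermost to outermost. Recall ⊕ takes the minimum of its arguments and ⊗ takes their sum. Working out the expression ((-5 ⊗ 5) ⊗ (7 ⊗ 8)) gives 15.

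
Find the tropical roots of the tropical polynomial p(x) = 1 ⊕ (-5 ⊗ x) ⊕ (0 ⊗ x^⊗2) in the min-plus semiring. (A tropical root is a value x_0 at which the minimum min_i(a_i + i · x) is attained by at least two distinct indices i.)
Roots: {-5, 6}

Each tropical root is a break point of the lower envelope of the lines y = a_i + i · x (there are 3 lines, with slopes 0, 1, ..., 2). Only the lines that attain the minimum somewhere contribute to roots; other lines are dominated. Here the surviving (envelope) indices are i = 2, i = 1, i = 0.
Intersections between consecutive envelope lines give the roots: for adjacent envelope indices i < j the intersection is x = (a_i − a_j) / (j − i). Reading off the sorted break points: {-5, 6}.
Verification: at each break x_0, at least two indices attain the minimum of min_i(a_i + i · x_0).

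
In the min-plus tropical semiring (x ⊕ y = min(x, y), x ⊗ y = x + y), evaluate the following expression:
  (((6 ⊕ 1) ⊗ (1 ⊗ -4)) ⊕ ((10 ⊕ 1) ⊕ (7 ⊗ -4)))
(((6 ⊕ 1) ⊗ (1 ⊗ -4)) ⊕ ((10 ⊕ 1) ⊕ (7 ⊗ -4))) = -2

Expand innermost to outermost. Recall ⊕ takes the minimum of its arguments and ⊗ takes their sum. Working out the expression (((6 ⊕ 1) ⊗ (1 ⊗ -4)) ⊕ ((10 ⊕ 1) ⊕ (7 ⊗ -4))) gives -2.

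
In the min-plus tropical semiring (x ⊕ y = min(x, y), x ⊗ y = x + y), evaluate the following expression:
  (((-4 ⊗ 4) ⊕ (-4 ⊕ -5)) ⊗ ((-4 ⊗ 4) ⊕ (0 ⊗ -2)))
(((-4 ⊗ 4) ⊕ (-4 ⊕ -5)) ⊗ ((-4 ⊗ 4) ⊕ (0 ⊗ -2))) = -7

Expand innermost to outermost. Recall ⊕ takes the minimum of its arguments and ⊗ takes their sum. Working out the expression (((-4 ⊗ 4) ⊕ (-4 ⊕ -5)) ⊗ ((-4 ⊗ 4) ⊕ (0 ⊗ -2))) gives -7.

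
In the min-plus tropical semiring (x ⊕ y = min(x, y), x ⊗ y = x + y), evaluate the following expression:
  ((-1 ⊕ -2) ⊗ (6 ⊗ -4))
((-1 ⊕ -2) ⊗ (6 ⊗ -4)) = 0

Expand innermost to outermost. Recall ⊕ takes the minimum of its arguments and ⊗ takes their sum. Working out the expression ((-1 ⊕ -2) ⊗ (6 ⊗ -4)) gives 0.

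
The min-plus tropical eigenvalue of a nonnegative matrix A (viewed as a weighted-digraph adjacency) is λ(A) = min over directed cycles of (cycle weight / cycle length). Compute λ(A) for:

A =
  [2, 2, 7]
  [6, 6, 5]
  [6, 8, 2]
λ(A) = 2

Enumerate directed cycles and compute their means (weight / length). Sample:
  cycle 0 → 0: weight = 2, length = 1, mean = 2/1 ≈ 2.000
  cycle 1 → 1: weight = 6, length = 1, mean = 6/1 ≈ 6.000
  cycle 2 → 2: weight = 2, length = 1, mean = 2/1 ≈ 2.000
  cycle 0 → 1 → 0: weight = 8, length = 2, mean = 8/2 ≈ 4.000
  cycle 0 → 2 → 0: weight = 13, length = 2, mean = 13/2 ≈ 6.500
  cycle 1 → 0 → 1: weight = 8, length = 2, mean = 8/2 ≈ 4.000
Minimum mean = 2.000, attained e.g. along the cycle 0 → 0 with weight 2 and length 1. So λ(A) = 2/1 = 2.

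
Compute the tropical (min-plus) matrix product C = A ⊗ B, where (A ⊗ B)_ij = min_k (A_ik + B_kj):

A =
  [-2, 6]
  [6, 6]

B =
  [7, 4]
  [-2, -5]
A ⊗ B =
  [4, 1]
  [4, 1]

Apply the min-plus product entry-by-entry:
  C[0][0] = min over k of (A[0][0] + B[0][0] = -2 + 7 = 5, A[0][1] + B[1][0] = 6 + -2 = 4) = 4 (attained at k = 1)
  C[0][1] = min over k of (A[0][0] + B[0][1] = -2 + 4 = 2, A[0][1] + B[1][1] = 6 + -5 = 1) = 1 (attained at k = 1)
  C[1][0] = min over k of (A[1][0] + B[0][0] = 6 + 7 = 13, A[1][1] + B[1][0] = 6 + -2 = 4) = 4 (attained at k = 1)
  C[1][1] = min over k of (A[1][0] + B[0][1] = 6 + 4 = 10, A[1][1] + B[1][1] = 6 + -5 = 1) = 1 (attained at k = 1)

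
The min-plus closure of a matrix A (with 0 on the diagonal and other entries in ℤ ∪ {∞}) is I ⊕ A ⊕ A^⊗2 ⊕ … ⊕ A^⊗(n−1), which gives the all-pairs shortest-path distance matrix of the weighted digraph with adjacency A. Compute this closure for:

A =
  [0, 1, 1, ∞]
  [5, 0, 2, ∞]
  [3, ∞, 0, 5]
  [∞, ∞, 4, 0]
Closure =
  [0, 1, 1, 6]
  [5, 0, 2, 7]
  [3, 4, 0, 5]
  [7, 8, 4, 0]

This is the Floyd-Warshall all-pairs shortest-path computation. For each intermediate vertex k = 0, 1, …, 3, update dist[i][j] ← min(dist[i][j], dist[i][k] + dist[k][j]). The final matrix gives, for each (i, j), the minimum total weight of any directed path from i to j (possibly empty when i = j).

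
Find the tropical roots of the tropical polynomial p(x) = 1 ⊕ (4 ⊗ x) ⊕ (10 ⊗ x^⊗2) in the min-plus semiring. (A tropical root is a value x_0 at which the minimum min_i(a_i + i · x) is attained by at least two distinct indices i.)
Roots: {-6, -3}

Each tropical root is a break point of the lower envelope of the lines y = a_i + i · x (there are 3 lines, with slopes 0, 1, ..., 2). Only the lines that attain the minimum somewhere contribute to roots; other lines are dominated. Here the surviving (envelope) indices are i = 2, i = 1, i = 0.
Intersections between consecutive envelope lines give the roots: for adjacent envelope indices i < j the intersection is x = (a_i − a_j) / (j − i). Reading off the sorted break points: {-6, -3}.
Verification: at each break x_0, at least two indices attain the minimum of min_i(a_i + i · x_0).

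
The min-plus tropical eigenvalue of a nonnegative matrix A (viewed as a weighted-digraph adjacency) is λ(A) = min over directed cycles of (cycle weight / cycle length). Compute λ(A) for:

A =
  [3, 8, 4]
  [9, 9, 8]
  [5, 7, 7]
λ(A) = 3

Enumerate directed cycles and compute their means (weight / length). Sample:
  cycle 0 → 0: weight = 3, length = 1, mean = 3/1 ≈ 3.000
  cycle 1 → 1: weight = 9, length = 1, mean = 9/1 ≈ 9.000
  cycle 2 → 2: weight = 7, length = 1, mean = 7/1 ≈ 7.000
  cycle 0 → 1 → 0: weight = 17, length = 2, mean = 17/2 ≈ 8.500
  cycle 0 → 2 → 0: weight = 9, length = 2, mean = 9/2 ≈ 4.500
  cycle 1 → 0 → 1: weight = 17, length = 2, mean = 17/2 ≈ 8.500
Minimum mean = 3.000, attained e.g. along the cycle 0 → 0 with weight 3 and length 1. So λ(A) = 3/1 = 3.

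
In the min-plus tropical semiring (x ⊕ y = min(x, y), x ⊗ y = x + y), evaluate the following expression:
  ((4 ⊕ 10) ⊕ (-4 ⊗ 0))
((4 ⊕ 10) ⊕ (-4 ⊗ 0)) = -4

Expand innermost to outermost. Recall ⊕ takes the minimum of its arguments and ⊗ takes their sum. Working out the expression ((4 ⊕ 10) ⊕ (-4 ⊗ 0)) gives -4.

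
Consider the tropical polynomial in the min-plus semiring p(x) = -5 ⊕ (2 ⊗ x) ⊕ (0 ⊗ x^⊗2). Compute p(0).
p(0) = -5

A tropical monomial a ⊗ x^⊗i evaluates to a + i · x. Evaluating each term at x = 0:
  Term 0 contributes -5 + 0 · 0 = -5
  Term 1 contributes 2 + 1 · 0 = 2
  Term 2 contributes 0 + 2 · 0 = 0
p(0) = ⊕ of these = min[-5, 2, 0] = -5.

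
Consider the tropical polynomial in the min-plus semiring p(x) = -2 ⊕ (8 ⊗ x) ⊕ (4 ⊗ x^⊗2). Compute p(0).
p(0) = -2

A tropical monomial a ⊗ x^⊗i evaluates to a + i · x. Evaluating each term at x = 0:
  Term 0 contributes -2 + 0 · 0 = -2
  Term 1 contributes 8 + 1 · 0 = 8
  Term 2 contributes 4 + 2 · 0 = 4
p(0) = ⊕ of these = min[-2, 8, 4] = -2.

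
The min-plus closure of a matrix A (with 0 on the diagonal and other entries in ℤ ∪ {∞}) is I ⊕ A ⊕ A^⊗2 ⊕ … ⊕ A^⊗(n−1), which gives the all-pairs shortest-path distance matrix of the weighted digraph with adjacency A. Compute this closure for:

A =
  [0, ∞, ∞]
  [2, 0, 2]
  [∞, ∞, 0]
Closure =
  [0, ∞, ∞]
  [2, 0, 2]
  [∞, ∞, 0]

This is the Floyd-Warshall all-pairs shortest-path computation. For each intermediate vertex k = 0, 1, …, 2, update dist[i][j] ← min(dist[i][j], dist[i][k] + dist[k][j]). The final matrix gives, for each (i, j), the minimum total weight of any directed path from i to j (possibly empty when i = j).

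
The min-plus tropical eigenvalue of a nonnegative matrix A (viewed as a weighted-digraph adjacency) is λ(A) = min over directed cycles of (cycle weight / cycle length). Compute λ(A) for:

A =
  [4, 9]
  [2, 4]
λ(A) = 4

Enumerate directed cycles and compute their means (weight / length). Sample:
  cycle 0 → 0: weight = 4, length = 1, mean = 4/1 ≈ 4.000
  cycle 1 → 1: weight = 4, length = 1, mean = 4/1 ≈ 4.000
  cycle 0 → 1 → 0: weight = 11, length = 2, mean = 11/2 ≈ 5.500
  cycle 1 → 0 → 1: weight = 11, length = 2, mean = 11/2 ≈ 5.500
Minimum mean = 4.000, attained e.g. along the cycle 0 → 0 with weight 4 and length 1. So λ(A) = 4/1 = 4.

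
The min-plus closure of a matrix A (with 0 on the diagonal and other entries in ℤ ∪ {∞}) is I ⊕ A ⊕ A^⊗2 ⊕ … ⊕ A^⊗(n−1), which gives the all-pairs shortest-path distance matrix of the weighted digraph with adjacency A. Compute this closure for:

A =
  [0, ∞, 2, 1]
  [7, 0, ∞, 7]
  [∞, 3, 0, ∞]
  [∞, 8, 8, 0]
Closure =
  [0, 5, 2, 1]
  [7, 0, 9, 7]
  [10, 3, 0, 10]
  [15, 8, 8, 0]

This is the Floyd-Warshall all-pairs shortest-path computation. For each intermediate vertex k = 0, 1, …, 3, update dist[i][j] ← min(dist[i][j], dist[i][k] + dist[k][j]). The final matrix gives, for each (i, j), the minimum total weight of any directed path from i to j (possibly empty when i = j).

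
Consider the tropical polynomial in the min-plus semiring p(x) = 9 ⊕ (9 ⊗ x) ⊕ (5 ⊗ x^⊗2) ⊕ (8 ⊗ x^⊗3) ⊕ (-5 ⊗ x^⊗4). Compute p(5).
p(5) = 9

A tropical monomial a ⊗ x^⊗i evaluates to a + i · x. Evaluating each term at x = 5:
  Term 0 contributes 9 + 0 · 5 = 9
  Term 1 contributes 9 + 1 · 5 = 14
  Term 2 contributes 5 + 2 · 5 = 15
  Term 3 contributes 8 + 3 · 5 = 23
  Term 4 contributes -5 + 4 · 5 = 15
p(5) = ⊕ of these = min[9, 14, 15, 23, 15] = 9.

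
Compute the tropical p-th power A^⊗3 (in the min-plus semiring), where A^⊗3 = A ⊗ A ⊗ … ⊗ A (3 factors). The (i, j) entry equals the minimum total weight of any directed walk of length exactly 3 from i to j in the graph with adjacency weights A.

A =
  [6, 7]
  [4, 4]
A^⊗3 =
  [15, 15]
  [12, 12]

Each entry (A^⊗3)_ij equals the minimum over all length-3 walks i = v_0 → v_1 → … → v_3 = j of Σ_t A[v_t][v_{t+1}]. For example, for (i, j) = (0, 1) we minimise over 4 possible intermediate vertex sequences; the minimum is 15, attained along the walk 0 → 1 → 1 → 1.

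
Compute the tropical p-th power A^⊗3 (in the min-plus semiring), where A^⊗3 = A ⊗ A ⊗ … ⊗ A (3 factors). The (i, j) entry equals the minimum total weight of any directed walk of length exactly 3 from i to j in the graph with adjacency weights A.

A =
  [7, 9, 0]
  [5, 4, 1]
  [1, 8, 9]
A^⊗3 =
  [8, 10, 1]
  [6, 11, 2]
  [2, 9, 8]

Each entry (A^⊗3)_ij equals the minimum over all length-3 walks i = v_0 → v_1 → … → v_3 = j of Σ_t A[v_t][v_{t+1}]. For example, for (i, j) = (0, 2) we minimise over 9 possible intermediate vertex sequences; the minimum is 1, attained along the walk 0 → 2 → 0 → 2.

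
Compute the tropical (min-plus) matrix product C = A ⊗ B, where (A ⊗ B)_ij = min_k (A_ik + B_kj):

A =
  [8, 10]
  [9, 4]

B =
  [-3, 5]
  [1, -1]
A ⊗ B =
  [5, 9]
  [5, 3]

Apply the min-plus product entry-by-entry:
  C[0][0] = min over k of (A[0][0] + B[0][0] = 8 + -3 = 5, A[0][1] + B[1][0] = 10 + 1 = 11) = 5 (attained at k = 0)
  C[0][1] = min over k of (A[0][0] + B[0][1] = 8 + 5 = 13, A[0][1] + B[1][1] = 10 + -1 = 9) = 9 (attained at k = 1)
  C[1][0] = min over k of (A[1][0] + B[0][0] = 9 + -3 = 6, A[1][1] + B[1][0] = 4 + 1 = 5) = 5 (attained at k = 1)
  C[1][1] = min over k of (A[1][0] + B[0][1] = 9 + 5 = 14, A[1][1] + B[1][1] = 4 + -1 = 3) = 3 (attained at k = 1)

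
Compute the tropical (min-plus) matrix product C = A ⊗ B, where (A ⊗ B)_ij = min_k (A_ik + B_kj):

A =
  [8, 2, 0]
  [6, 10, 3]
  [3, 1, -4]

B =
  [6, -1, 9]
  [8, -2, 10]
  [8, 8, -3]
A ⊗ B =
  [8, 0, -3]
  [11, 5, 0]
  [4, -1, -7]

Apply the min-plus product entry-by-entry:
  C[0][0] = min over k of (A[0][0] + B[0][0] = 8 + 6 = 14, A[0][1] + B[1][0] = 2 + 8 = 10, A[0][2] + B[2][0] = 0 + 8 = 8) = 8 (attained at k = 2)
  C[0][1] = min over k of (A[0][0] + B[0][1] = 8 + -1 = 7, A[0][1] + B[1][1] = 2 + -2 = 0, A[0][2] + B[2][1] = 0 + 8 = 8) = 0 (attained at k = 1)
  C[0][2] = min over k of (A[0][0] + B[0][2] = 8 + 9 = 17, A[0][1] + B[1][2] = 2 + 10 = 12, A[0][2] + B[2][2] = 0 + -3 = -3) = -3 (attained at k = 2)
  C[1][0] = min over k of (A[1][0] + B[0][0] = 6 + 6 = 12, A[1][1] + B[1][0] = 10 + 8 = 18, A[1][2] + B[2][0] = 3 + 8 = 11) = 11 (attained at k = 2)
  C[1][1] = min over k of (A[1][0] + B[0][1] = 6 + -1 = 5, A[1][1] + B[1][1] = 10 + -2 = 8, A[1][2] + B[2][1] = 3 + 8 = 11) = 5 (attained at k = 0)
  C[1][2] = min over k of (A[1][0] + B[0][2] = 6 + 9 = 15, A[1][1] + B[1][2] = 10 + 10 = 20, A[1][2] + B[2][2] = 3 + -3 = 0) = 0 (attained at k = 2)
  C[2][0] = min over k of (A[2][0] + B[0][0] = 3 + 6 = 9, A[2][1] + B[1][0] = 1 + 8 = 9, A[2][2] + B[2][0] = -4 + 8 = 4) = 4 (attained at k = 2)
  C[2][1] = min over k of (A[2][0] + B[0][1] = 3 + -1 = 2, A[2][1] + B[1][1] = 1 + -2 = -1, A[2][2] + B[2][1] = -4 + 8 = 4) = -1 (attained at k = 1)
  C[2][2] = min over k of (A[2][0] + B[0][2] = 3 + 9 = 12, A[2][1] + B[1][2] = 1 + 10 = 11, A[2][2] + B[2][2] = -4 + -3 = -7) = -7 (attained at k = 2)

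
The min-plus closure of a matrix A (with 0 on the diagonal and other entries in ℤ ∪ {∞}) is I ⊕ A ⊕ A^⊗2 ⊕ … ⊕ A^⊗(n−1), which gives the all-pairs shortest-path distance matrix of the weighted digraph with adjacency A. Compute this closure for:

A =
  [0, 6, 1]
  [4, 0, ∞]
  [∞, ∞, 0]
Closure =
  [0, 6, 1]
  [4, 0, 5]
  [∞, ∞, 0]

This is the Floyd-Warshall all-pairs shortest-path computation. For each intermediate vertex k = 0, 1, …, 2, update dist[i][j] ← min(dist[i][j], dist[i][k] + dist[k][j]). The final matrix gives, for each (i, j), the minimum total weight of any directed path from i to j (possibly empty when i = j).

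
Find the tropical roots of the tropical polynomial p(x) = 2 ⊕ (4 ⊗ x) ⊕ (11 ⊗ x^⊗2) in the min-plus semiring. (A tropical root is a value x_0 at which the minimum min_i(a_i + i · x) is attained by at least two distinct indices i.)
Roots: {-7, -2}

Each tropical root is a break point of the lower envelope of the lines y = a_i + i · x (there are 3 lines, with slopes 0, 1, ..., 2). Only the lines that attain the minimum somewhere contribute to roots; other lines are dominated. Here the surviving (envelope) indices are i = 2, i = 1, i = 0.
Intersections between consecutive envelope lines give the roots: for adjacent envelope indices i < j the intersection is x = (a_i − a_j) / (j − i). Reading off the sorted break points: {-7, -2}.
Verification: at each break x_0, at least two indices attain the minimum of min_i(a_i + i · x_0).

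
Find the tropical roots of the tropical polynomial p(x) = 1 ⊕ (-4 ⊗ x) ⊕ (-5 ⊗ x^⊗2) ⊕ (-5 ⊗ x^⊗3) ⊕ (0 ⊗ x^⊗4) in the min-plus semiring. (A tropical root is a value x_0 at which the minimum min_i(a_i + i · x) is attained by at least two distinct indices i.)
Roots: {-5, 0, 1, 5}

Each tropical root is a break point of the lower envelope of the lines y = a_i + i · x (there are 5 lines, with slopes 0, 1, ..., 4). Only the lines that attain the minimum somewhere contribute to roots; other lines are dominated. Here the surviving (envelope) indices are i = 4, i = 3, i = 2, i = 1, i = 0.
Intersections between consecutive envelope lines give the roots: for adjacent envelope indices i < j the intersection is x = (a_i − a_j) / (j − i). Reading off the sorted break points: {-5, 0, 1, 5}.
Verification: at each break x_0, at least two indices attain the minimum of min_i(a_i + i · x_0).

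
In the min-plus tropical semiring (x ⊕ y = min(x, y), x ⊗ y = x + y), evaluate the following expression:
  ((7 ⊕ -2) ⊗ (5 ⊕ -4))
((7 ⊕ -2) ⊗ (5 ⊕ -4)) = -6

Expand innermost to outermost. Recall ⊕ takes the minimum of its arguments and ⊗ takes their sum. Working out the expression ((7 ⊕ -2) ⊗ (5 ⊕ -4)) gives -6.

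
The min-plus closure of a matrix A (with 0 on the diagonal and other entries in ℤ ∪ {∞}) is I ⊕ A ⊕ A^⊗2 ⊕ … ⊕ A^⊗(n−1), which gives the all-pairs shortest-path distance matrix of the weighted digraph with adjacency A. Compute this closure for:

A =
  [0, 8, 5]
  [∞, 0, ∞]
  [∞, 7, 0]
Closure =
  [0, 8, 5]
  [∞, 0, ∞]
  [∞, 7, 0]

This is the Floyd-Warshall all-pairs shortest-path computation. For each intermediate vertex k = 0, 1, …, 2, update dist[i][j] ← min(dist[i][j], dist[i][k] + dist[k][j]). The final matrix gives, for each (i, j), the minimum total weight of any directed path from i to j (possibly empty when i = j).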